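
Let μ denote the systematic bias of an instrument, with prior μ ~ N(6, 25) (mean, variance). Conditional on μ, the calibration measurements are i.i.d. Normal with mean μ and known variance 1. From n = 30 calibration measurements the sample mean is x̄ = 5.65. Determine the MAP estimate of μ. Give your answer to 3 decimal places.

n = 30, x̄ = 5.65.
For a Normal prior and Normal likelihood with known variance, the posterior is Normal; its mode equals its mean, the precision-weighted average.
Prior precision 1/σ₀² = 1/25 = 0.04; data precision n/σ² = 30/1 = 30.
μ̂ = (0.04·6 + 30·5.65) / (0.04 + 30) = 169.74/30.04 = 8487/1502 ≈ 5.650.

μ̂_MAP = 5.650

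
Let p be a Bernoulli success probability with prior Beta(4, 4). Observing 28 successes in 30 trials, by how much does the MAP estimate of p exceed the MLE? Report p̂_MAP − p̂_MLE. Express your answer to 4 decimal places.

MAP − MLE = -0.0722

Posterior is Beta(32, 6); MAP = (32−1)/(38−2) = 31/36 ≈ 0.86111.
MLE ignores the prior: p̂_MLE = k/n = 28/30 ≈ 0.93333.
Difference = 31/36 − 28/30 = -13/180 ≈ -0.0722.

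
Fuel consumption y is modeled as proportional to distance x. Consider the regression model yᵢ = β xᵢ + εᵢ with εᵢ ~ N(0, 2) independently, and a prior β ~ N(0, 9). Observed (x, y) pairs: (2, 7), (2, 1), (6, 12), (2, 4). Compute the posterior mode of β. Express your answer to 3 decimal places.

β̂_MAP = 1.991

log p(β | y) = −Σ(yᵢ − βxᵢ)²/(2·2) − β²/(2·9) + const.
Setting the derivative to zero: Σxᵢ(yᵢ − βxᵢ)/2 − β/9 = 0, so β = Σxᵢyᵢ / (Σxᵢ² + σ²/τ²).
Σxᵢyᵢ = 2·7 + 2·1 + 6·12 + 2·4 = 96; Σxᵢ² = 48; σ²/τ² = 2/9.
β̂_MAP = 96 / (48 + 2/9) = 96/(434/9) = 432/217 ≈ 1.991.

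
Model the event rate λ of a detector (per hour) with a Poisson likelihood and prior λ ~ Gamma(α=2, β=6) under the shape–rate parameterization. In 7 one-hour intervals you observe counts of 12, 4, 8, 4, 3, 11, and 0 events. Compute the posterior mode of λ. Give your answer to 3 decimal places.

Σxᵢ = 12+4+8+4+3+11+0 = 42, with n = 7.
Posterior ∝ λe^(−6λ) · λ^42e^(−7λ) = λ^43e^(−13λ), i.e. Gamma(shape=44, rate=13).
The mode of a Gamma(a, b) with a ≥ 1 (shape–rate) is (a−1)/b = 43/13 ≈ 3.308.

λ̂_MAP = 3.308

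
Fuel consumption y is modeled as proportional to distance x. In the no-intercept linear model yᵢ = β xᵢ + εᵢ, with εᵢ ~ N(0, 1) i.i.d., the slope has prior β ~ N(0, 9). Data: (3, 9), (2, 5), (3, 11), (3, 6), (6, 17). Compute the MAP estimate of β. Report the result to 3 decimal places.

log p(β | y) = −Σ(yᵢ − βxᵢ)²/(2·1) − β²/(2·9) + const.
Setting the derivative to zero: Σxᵢ(yᵢ − βxᵢ)/1 − β/9 = 0, so β = Σxᵢyᵢ / (Σxᵢ² + σ²/τ²).
Σxᵢyᵢ = 3·9 + 2·5 + 3·11 + 3·6 + 6·17 = 190; Σxᵢ² = 67; σ²/τ² = 1/9.
β̂_MAP = 190 / (67 + 1/9) = 190/(604/9) = 855/302 ≈ 2.831.

β̂_MAP = 2.831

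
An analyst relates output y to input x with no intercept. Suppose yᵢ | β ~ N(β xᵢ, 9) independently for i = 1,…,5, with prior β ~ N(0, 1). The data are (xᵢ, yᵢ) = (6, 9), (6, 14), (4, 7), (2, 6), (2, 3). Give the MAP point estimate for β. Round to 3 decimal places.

log p(β | y) = −Σ(yᵢ − βxᵢ)²/(2·9) − β²/(2·1) + const.
Setting the derivative to zero: Σxᵢ(yᵢ − βxᵢ)/9 − β/1 = 0, so β = Σxᵢyᵢ / (Σxᵢ² + σ²/τ²).
Σxᵢyᵢ = 6·9 + 6·14 + 4·7 + 2·6 + 2·3 = 184; Σxᵢ² = 96; σ²/τ² = 9.
β̂_MAP = 184 / (96 + 9) = 184/105 ≈ 1.752.

β̂_MAP = 1.752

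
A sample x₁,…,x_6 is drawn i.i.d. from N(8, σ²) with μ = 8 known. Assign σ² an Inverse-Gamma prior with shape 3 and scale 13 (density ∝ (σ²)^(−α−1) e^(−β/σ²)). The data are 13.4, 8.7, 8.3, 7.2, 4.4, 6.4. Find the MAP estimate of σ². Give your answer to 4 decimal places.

Sum of squared deviations about the known mean: SS = (13.4−8)² + (8.7−8)² + (8.3−8)² + (7.2−8)² + (4.4−8)² + (6.4−8)² = 45.9.
The Normal likelihood contributes (σ²)^(−n/2) exp(−SS/(2σ²)), so the posterior is Inverse-Gamma(α + n/2, β + SS/2) = Inverse-Gamma(6, 35.95).
The mode of Inverse-Gamma(a, b) is b/(a+1) = 35.95/7 ≈ 5.1357.

σ̂²_MAP = 5.1357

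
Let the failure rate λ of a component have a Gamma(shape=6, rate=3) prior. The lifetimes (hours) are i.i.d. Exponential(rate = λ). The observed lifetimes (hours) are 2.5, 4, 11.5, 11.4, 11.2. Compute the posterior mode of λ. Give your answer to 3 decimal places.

λ̂_MAP = 0.229

The Exponential(rate=λ) likelihood is ∝ λ^n e^(−λΣtᵢ). Here n = 5 and Σtᵢ = 2.5 + 4 + 11.5 + 11.4 + 11.2 = 40.6.
Posterior ∝ λ^5e^(−3λ) · λ^5e^(−40.6λ) = λ^10e^(−43.6λ), i.e. Gamma(11, 43.6).
Mode = (a−1)/b = 10/43.6 ≈ 0.229.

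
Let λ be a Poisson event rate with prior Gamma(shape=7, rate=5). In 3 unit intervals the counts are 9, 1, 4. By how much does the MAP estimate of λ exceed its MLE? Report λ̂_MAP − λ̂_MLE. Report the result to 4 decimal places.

MAP − MLE = -2.1667

Σxᵢ = 14. Posterior is Gamma(21, 8); MAP = (21−1)/8 = 20/8 ≈ 2.50000.
MLE = x̄ = 14/3 ≈ 4.66667.
Difference = 20/8 − 14/3 = -13/6 ≈ -2.1667.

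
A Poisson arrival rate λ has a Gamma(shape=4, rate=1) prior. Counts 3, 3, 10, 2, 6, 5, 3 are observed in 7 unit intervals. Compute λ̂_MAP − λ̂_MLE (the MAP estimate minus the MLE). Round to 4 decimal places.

Σxᵢ = 32. Posterior is Gamma(36, 8); MAP = (36−1)/8 = 35/8 ≈ 4.37500.
MLE = x̄ = 32/7 ≈ 4.57143.
Difference = 35/8 − 32/7 = -11/56 ≈ -0.1964.

MAP − MLE = -0.1964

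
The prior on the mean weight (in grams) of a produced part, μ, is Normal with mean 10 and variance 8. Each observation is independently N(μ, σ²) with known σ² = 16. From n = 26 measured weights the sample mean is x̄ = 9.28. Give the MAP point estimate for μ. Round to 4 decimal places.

n = 26, x̄ = 9.28.
For a Normal prior and Normal likelihood with known variance, the posterior is Normal; its mode equals its mean, the precision-weighted average.
Prior precision 1/σ₀² = 1/8 = 0.125; data precision n/σ² = 26/16 = 1.625.
μ̂ = (0.125·10 + 1.625·9.28) / (0.125 + 1.625) = 16.33/1.75 = 1633/175 ≈ 9.3314.

μ̂_MAP = 9.3314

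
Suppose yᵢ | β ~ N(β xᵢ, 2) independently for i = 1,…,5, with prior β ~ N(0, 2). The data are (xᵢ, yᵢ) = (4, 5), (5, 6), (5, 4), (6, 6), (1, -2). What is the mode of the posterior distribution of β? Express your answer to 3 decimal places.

log p(β | y) = −Σ(yᵢ − βxᵢ)²/(2·2) − β²/(2·2) + const.
Setting the derivative to zero: Σxᵢ(yᵢ − βxᵢ)/2 − β/2 = 0, so β = Σxᵢyᵢ / (Σxᵢ² + σ²/τ²).
Σxᵢyᵢ = 4·5 + 5·6 + 5·4 + 6·6 + 1·(-2) = 104; Σxᵢ² = 103; σ²/τ² = 1.
β̂_MAP = 104 / (103 + 1) = 104/104 ≈ 1.000.

β̂_MAP = 1.000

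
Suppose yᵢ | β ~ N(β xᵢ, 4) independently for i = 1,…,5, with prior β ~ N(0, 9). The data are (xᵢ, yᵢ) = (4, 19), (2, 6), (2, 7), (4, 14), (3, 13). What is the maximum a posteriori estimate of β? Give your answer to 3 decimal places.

log p(β | y) = −Σ(yᵢ − βxᵢ)²/(2·4) − β²/(2·9) + const.
Setting the derivative to zero: Σxᵢ(yᵢ − βxᵢ)/4 − β/9 = 0, so β = Σxᵢyᵢ / (Σxᵢ² + σ²/τ²).
Σxᵢyᵢ = 4·19 + 2·6 + 2·7 + 4·14 + 3·13 = 197; Σxᵢ² = 49; σ²/τ² = 4/9.
β̂_MAP = 197 / (49 + 4/9) = 197/(445/9) = 1773/445 ≈ 3.984.

β̂_MAP = 3.984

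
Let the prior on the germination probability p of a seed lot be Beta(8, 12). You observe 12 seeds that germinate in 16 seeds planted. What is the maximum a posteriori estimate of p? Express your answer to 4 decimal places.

p̂_MAP = 0.5588

Prior: Beta(8, 12).
Data: 12 successes in 16 trials. The binomial likelihood contributes p^12(1−p)^4, so the posterior is Beta(8+12, 12+4) = Beta(20, 16).
For Beta(a, b) with a, b > 1 the mode is (a−1)/(a+b−2) = 19/34 ≈ 0.5588.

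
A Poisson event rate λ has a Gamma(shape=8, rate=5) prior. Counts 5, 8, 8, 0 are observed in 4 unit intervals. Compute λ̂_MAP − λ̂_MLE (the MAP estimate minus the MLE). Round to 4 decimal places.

MAP − MLE = -2.1389

Σxᵢ = 21. Posterior is Gamma(29, 9); MAP = (29−1)/9 = 28/9 ≈ 3.11111.
MLE = x̄ = 21/4 ≈ 5.25000.
Difference = 28/9 − 21/4 = -77/36 ≈ -2.1389.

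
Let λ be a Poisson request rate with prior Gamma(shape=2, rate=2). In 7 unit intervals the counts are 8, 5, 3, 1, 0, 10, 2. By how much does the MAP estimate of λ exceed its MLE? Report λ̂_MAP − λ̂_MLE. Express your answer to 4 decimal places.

MAP − MLE = -0.8095

Σxᵢ = 29. Posterior is Gamma(31, 9); MAP = (31−1)/9 = 30/9 ≈ 3.33333.
MLE = x̄ = 29/7 ≈ 4.14286.
Difference = 30/9 − 29/7 = -17/21 ≈ -0.8095.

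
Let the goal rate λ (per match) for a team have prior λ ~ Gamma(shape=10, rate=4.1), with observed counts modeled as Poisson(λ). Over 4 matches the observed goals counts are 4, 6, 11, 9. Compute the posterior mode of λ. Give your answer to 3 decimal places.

Σxᵢ = 4+6+11+9 = 30, with n = 4.
Posterior ∝ λ^9e^(−4.1λ) · λ^30e^(−4λ) = λ^39e^(−8.1λ), i.e. Gamma(shape=40, rate=8.1).
The mode of a Gamma(a, b) with a ≥ 1 (shape–rate) is (a−1)/b = 39/8.1 ≈ 4.815.

λ̂_MAP = 4.815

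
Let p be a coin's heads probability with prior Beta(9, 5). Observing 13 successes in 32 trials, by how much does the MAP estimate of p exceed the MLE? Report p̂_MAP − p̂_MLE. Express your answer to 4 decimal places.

Posterior is Beta(22, 24); MAP = (22−1)/(46−2) = 21/44 ≈ 0.47727.
MLE ignores the prior: p̂_MLE = k/n = 13/32 ≈ 0.40625.
Difference = 21/44 − 13/32 = 25/352 ≈ 0.0710.

MAP − MLE = 0.0710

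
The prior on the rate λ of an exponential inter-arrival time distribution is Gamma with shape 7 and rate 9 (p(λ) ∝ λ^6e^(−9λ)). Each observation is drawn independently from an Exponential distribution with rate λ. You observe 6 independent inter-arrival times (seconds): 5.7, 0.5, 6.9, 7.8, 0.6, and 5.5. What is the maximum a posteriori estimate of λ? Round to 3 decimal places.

λ̂_MAP = 0.333

The Exponential(rate=λ) likelihood is ∝ λ^n e^(−λΣtᵢ). Here n = 6 and Σtᵢ = 5.7 + 0.5 + 6.9 + 7.8 + 0.6 + 5.5 = 27.
Posterior ∝ λ^6e^(−9λ) · λ^6e^(−27λ) = λ^12e^(−36λ), i.e. Gamma(13, 36).
Mode = (a−1)/b = 12/36 ≈ 0.333.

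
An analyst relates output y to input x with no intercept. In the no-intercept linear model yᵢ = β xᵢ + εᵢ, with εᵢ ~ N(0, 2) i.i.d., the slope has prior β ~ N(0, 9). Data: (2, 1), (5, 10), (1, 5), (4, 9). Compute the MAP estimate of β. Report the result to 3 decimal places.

β̂_MAP = 2.012

log p(β | y) = −Σ(yᵢ − βxᵢ)²/(2·2) − β²/(2·9) + const.
Setting the derivative to zero: Σxᵢ(yᵢ − βxᵢ)/2 − β/9 = 0, so β = Σxᵢyᵢ / (Σxᵢ² + σ²/τ²).
Σxᵢyᵢ = 2·1 + 5·10 + 1·5 + 4·9 = 93; Σxᵢ² = 46; σ²/τ² = 2/9.
β̂_MAP = 93 / (46 + 2/9) = 93/(416/9) = 837/416 ≈ 2.012.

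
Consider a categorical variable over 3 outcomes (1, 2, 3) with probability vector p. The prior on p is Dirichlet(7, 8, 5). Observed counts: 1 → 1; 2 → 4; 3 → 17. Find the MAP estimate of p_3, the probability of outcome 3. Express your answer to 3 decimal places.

The posterior is Dirichlet(αᵢ + nᵢ) = Dirichlet(8, 12, 22).
For a Dirichlet(a₁,…,a_K) with all aᵢ > 1, the mode has j-th component (aⱼ − 1)/(Σaᵢ − K).
Here Σaᵢ = 42 and K = 3, so p_3 = (22 − 1)/(42 − 3) = 21/39 ≈ 0.538.

MAP estimate: 0.538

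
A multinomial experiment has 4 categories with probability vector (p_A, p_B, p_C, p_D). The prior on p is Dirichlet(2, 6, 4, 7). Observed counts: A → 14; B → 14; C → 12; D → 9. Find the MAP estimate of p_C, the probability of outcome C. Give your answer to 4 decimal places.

The posterior is Dirichlet(αᵢ + nᵢ) = Dirichlet(16, 20, 16, 16).
For a Dirichlet(a₁,…,a_K) with all aᵢ > 1, the mode has j-th component (aⱼ − 1)/(Σaᵢ − K).
Here Σaᵢ = 68 and K = 4, so p_C = (16 − 1)/(68 − 4) = 15/64 ≈ 0.2344.

MAP estimate of p_C = 0.2344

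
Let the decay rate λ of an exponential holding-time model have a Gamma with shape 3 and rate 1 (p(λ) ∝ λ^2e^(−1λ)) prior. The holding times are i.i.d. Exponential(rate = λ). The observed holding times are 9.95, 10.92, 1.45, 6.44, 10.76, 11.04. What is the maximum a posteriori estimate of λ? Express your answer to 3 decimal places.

The Exponential(rate=λ) likelihood is ∝ λ^n e^(−λΣtᵢ). Here n = 6 and Σtᵢ = 9.95 + 10.92 + 1.45 + 6.44 + 10.76 + 11.04 = 50.56.
Posterior ∝ λ^2e^(−1λ) · λ^6e^(−50.56λ) = λ^8e^(−51.56λ), i.e. Gamma(9, 51.56).
Mode = (a−1)/b = 8/51.56 ≈ 0.155.

λ̂_MAP = 0.155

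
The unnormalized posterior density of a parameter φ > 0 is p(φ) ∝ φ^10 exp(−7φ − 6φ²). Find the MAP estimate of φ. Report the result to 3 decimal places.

φ̂_MAP = 0.667

ℓ'(φ) = 10/φ − 7 − 12φ. Setting this to zero and multiplying by φ: 12φ² + 7φ − 10 = 0.
φ = (−7 + √(7² + 4·12·10)) / (2·12) = (−7 + √529) / 24 = (−7 + 23)/24 = 2/3.
ℓ''(φ) = −10/φ² − 12 < 0, confirming a maximum.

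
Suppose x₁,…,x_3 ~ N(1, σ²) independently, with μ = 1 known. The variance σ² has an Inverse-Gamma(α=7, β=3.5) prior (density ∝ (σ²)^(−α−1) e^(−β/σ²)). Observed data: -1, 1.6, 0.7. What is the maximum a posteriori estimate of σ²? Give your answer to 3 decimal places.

σ̂²_MAP = 0.603

Sum of squared deviations about the known mean: SS = (-1−1)² + (1.6−1)² + (0.7−1)² = 4.45.
The Normal likelihood contributes (σ²)^(−n/2) exp(−SS/(2σ²)), so the posterior is Inverse-Gamma(α + n/2, β + SS/2) = Inverse-Gamma(8.5, 5.725).
The mode of Inverse-Gamma(a, b) is b/(a+1) = 5.725/9.5 ≈ 0.603.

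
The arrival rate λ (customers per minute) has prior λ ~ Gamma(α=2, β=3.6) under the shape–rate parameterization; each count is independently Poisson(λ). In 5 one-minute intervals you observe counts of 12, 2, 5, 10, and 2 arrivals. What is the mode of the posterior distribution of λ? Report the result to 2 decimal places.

Σxᵢ = 12+2+5+10+2 = 31, with n = 5.
Posterior ∝ λe^(−3.6λ) · λ^31e^(−5λ) = λ^32e^(−8.6λ), i.e. Gamma(shape=33, rate=8.6).
The mode of a Gamma(a, b) with a ≥ 1 (shape–rate) is (a−1)/b = 32/8.6 ≈ 3.72.

λ̂_MAP = 3.72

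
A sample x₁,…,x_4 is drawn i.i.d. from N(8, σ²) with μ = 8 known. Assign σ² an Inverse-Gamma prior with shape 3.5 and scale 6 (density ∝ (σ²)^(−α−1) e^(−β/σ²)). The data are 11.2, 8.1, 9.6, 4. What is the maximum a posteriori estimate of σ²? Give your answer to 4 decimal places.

Sum of squared deviations about the known mean: SS = (11.2−8)² + (8.1−8)² + (9.6−8)² + (4−8)² = 28.81.
The Normal likelihood contributes (σ²)^(−n/2) exp(−SS/(2σ²)), so the posterior is Inverse-Gamma(α + n/2, β + SS/2) = Inverse-Gamma(5.5, 20.405).
The mode of Inverse-Gamma(a, b) is b/(a+1) = 20.405/6.5 ≈ 3.1392.

σ̂²_MAP = 3.1392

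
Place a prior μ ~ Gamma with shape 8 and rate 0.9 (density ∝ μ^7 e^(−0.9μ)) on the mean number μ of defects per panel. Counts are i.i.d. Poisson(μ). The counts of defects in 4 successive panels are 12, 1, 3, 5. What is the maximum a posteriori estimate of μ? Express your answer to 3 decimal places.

Σxᵢ = 12+1+3+5 = 21, with n = 4.
Posterior ∝ μ^7e^(−0.9μ) · μ^21e^(−4μ) = μ^28e^(−4.9μ), i.e. Gamma(shape=29, rate=4.9).
The mode of a Gamma(a, b) with a ≥ 1 (shape–rate) is (a−1)/b = 28/4.9 ≈ 5.714.

μ̂_MAP = 5.714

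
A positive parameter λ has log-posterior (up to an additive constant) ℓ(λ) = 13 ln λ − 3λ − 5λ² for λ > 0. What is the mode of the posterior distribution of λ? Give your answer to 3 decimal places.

λ̂_MAP = 1.000

ℓ'(λ) = 13/λ − 3 − 10λ. Setting this to zero and multiplying by λ: 10λ² + 3λ − 13 = 0.
λ = (−3 + √(3² + 4·10·13)) / (2·10) = (−3 + √529) / 20 = (−3 + 23)/20 = 1.
ℓ''(λ) = −13/λ² − 10 < 0, confirming a maximum.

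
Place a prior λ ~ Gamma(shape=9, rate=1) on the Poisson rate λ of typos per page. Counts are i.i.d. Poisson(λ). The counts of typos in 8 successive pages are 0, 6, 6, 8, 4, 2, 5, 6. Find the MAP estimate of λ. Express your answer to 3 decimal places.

Σxᵢ = 0+6+6+8+4+2+5+6 = 37, with n = 8.
Posterior ∝ λ^8e^(−1λ) · λ^37e^(−8λ) = λ^45e^(−9λ), i.e. Gamma(shape=46, rate=9).
The mode of a Gamma(a, b) with a ≥ 1 (shape–rate) is (a−1)/b = 45/9 ≈ 5.000.

λ̂_MAP = 5.000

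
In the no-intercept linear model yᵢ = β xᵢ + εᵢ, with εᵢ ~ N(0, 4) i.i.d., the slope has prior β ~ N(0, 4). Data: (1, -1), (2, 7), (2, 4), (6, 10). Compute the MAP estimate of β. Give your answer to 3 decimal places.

log p(β | y) = −Σ(yᵢ − βxᵢ)²/(2·4) − β²/(2·4) + const.
Setting the derivative to zero: Σxᵢ(yᵢ − βxᵢ)/4 − β/4 = 0, so β = Σxᵢyᵢ / (Σxᵢ² + σ²/τ²).
Σxᵢyᵢ = 1·(-1) + 2·7 + 2·4 + 6·10 = 81; Σxᵢ² = 45; σ²/τ² = 1.
β̂_MAP = 81 / (45 + 1) = 81/46 ≈ 1.761.

β̂_MAP = 1.761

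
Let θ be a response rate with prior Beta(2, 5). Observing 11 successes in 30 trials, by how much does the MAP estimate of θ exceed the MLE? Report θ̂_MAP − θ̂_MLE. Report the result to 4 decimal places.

Posterior is Beta(13, 24); MAP = (13−1)/(37−2) = 12/35 ≈ 0.34286.
MLE ignores the prior: θ̂_MLE = k/n = 11/30 ≈ 0.36667.
Difference = 12/35 − 11/30 = -1/42 ≈ -0.0238.

MAP − MLE = -0.0238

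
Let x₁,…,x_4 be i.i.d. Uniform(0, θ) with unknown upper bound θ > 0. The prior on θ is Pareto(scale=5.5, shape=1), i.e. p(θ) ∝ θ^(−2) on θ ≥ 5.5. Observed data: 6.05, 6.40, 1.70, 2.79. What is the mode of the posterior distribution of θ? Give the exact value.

The Uniform(0, θ) likelihood is θ^(−n) for θ ≥ max(xᵢ), zero otherwise. Here max(xᵢ) = 6.40.
Posterior ∝ θ^(−2) · θ^(−4) = θ^(−6) on θ ≥ max(5.5, 6.40) = 6.40.
This density is strictly decreasing in θ, so the posterior mode lies at the lower boundary of the support.

θ̂_MAP = 6.40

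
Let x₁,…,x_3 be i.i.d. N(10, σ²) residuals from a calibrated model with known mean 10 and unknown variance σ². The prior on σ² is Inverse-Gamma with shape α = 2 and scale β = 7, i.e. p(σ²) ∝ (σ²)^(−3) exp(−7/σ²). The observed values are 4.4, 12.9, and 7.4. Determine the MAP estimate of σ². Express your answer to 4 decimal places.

σ̂²_MAP = 6.7256

Sum of squared deviations about the known mean: SS = (4.4−10)² + (12.9−10)² + (7.4−10)² = 46.53.
The Normal likelihood contributes (σ²)^(−n/2) exp(−SS/(2σ²)), so the posterior is Inverse-Gamma(α + n/2, β + SS/2) = Inverse-Gamma(3.5, 30.265).
The mode of Inverse-Gamma(a, b) is b/(a+1) = 30.265/4.5 ≈ 6.7256.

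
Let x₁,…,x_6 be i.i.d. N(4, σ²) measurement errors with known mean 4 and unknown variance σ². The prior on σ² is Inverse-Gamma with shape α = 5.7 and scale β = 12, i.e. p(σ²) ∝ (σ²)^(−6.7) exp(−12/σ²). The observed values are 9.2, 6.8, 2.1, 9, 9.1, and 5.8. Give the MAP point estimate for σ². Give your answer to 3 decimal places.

Sum of squared deviations about the known mean: SS = (9.2−4)² + (6.8−4)² + (2.1−4)² + (9−4)² + (9.1−4)² + (5.8−4)² = 92.74.
The Normal likelihood contributes (σ²)^(−n/2) exp(−SS/(2σ²)), so the posterior is Inverse-Gamma(α + n/2, β + SS/2) = Inverse-Gamma(8.7, 58.37).
The mode of Inverse-Gamma(a, b) is b/(a+1) = 58.37/9.7 ≈ 6.018.

σ̂²_MAP = 6.018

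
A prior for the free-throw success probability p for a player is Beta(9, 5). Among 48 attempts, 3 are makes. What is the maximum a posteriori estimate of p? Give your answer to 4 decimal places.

Prior: Beta(9, 5).
Data: 3 successes in 48 trials. The binomial likelihood contributes p^3(1−p)^45, so the posterior is Beta(9+3, 5+45) = Beta(12, 50).
For Beta(a, b) with a, b > 1 the mode is (a−1)/(a+b−2) = 11/60 ≈ 0.1833.

p̂_MAP = 0.1833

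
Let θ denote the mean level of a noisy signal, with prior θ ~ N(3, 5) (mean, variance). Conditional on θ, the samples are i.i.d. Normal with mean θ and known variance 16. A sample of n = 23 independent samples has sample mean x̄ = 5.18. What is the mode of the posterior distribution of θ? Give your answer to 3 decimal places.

θ̂_MAP = 4.914

n = 23, x̄ = 5.18.
For a Normal prior and Normal likelihood with known variance, the posterior is Normal; its mode equals its mean, the precision-weighted average.
Prior precision 1/σ₀² = 1/5 = 0.2; data precision n/σ² = 23/16 = 1.4375.
θ̂ = (0.2·3 + 1.4375·5.18) / (0.2 + 1.4375) = 8.04625/1.6375 = 6437/1310 ≈ 4.914.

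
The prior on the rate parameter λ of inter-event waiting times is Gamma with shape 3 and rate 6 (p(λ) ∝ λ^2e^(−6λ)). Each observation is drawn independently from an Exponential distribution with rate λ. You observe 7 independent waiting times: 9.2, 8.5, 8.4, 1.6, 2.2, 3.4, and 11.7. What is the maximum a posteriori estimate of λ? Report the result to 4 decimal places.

The Exponential(rate=λ) likelihood is ∝ λ^n e^(−λΣtᵢ). Here n = 7 and Σtᵢ = 9.2 + 8.5 + 8.4 + 1.6 + 2.2 + 3.4 + 11.7 = 45.
Posterior ∝ λ^2e^(−6λ) · λ^7e^(−45λ) = λ^9e^(−51λ), i.e. Gamma(10, 51).
Mode = (a−1)/b = 9/51 ≈ 0.1765.

λ̂_MAP = 0.1765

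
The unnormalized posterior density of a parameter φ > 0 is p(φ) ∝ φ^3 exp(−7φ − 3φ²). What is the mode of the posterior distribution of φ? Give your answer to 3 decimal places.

φ̂_MAP = 0.333

ℓ'(φ) = 3/φ − 7 − 6φ. Setting this to zero and multiplying by φ: 6φ² + 7φ − 3 = 0.
φ = (−7 + √(7² + 4·6·3)) / (2·6) = (−7 + √121) / 12 = (−7 + 11)/12 = 1/3.
ℓ''(φ) = −3/φ² − 6 < 0, confirming a maximum.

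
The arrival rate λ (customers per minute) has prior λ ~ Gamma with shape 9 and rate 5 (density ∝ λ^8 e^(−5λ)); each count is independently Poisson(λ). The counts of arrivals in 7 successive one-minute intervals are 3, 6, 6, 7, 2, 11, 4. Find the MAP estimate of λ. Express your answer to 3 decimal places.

λ̂_MAP = 3.917

Σxᵢ = 3+6+6+7+2+11+4 = 39, with n = 7.
Posterior ∝ λ^8e^(−5λ) · λ^39e^(−7λ) = λ^47e^(−12λ), i.e. Gamma(shape=48, rate=12).
The mode of a Gamma(a, b) with a ≥ 1 (shape–rate) is (a−1)/b = 47/12 ≈ 3.917.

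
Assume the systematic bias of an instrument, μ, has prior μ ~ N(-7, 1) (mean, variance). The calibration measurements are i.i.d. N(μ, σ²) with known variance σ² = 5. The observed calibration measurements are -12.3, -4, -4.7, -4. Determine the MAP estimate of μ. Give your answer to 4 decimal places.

μ̂_MAP = -6.6667

n = 4; x̄ = ((-12.3) + (-4) + (-4.7) + (-4))/4 = -25/4 = -6.25.
For a Normal prior and Normal likelihood with known variance, the posterior is Normal; its mode equals its mean, the precision-weighted average.
Prior precision 1/σ₀² = 1/1 = 1; data precision n/σ² = 4/5 = 0.8.
μ̂ = (1·(-7) + 0.8·(-6.25)) / (1 + 0.8) = (-12)/1.8 = -20/3 ≈ -6.6667.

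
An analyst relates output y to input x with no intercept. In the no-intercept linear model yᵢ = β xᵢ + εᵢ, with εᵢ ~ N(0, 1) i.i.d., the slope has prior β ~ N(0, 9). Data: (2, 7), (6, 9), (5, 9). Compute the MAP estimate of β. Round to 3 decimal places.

log p(β | y) = −Σ(yᵢ − βxᵢ)²/(2·1) − β²/(2·9) + const.
Setting the derivative to zero: Σxᵢ(yᵢ − βxᵢ)/1 − β/9 = 0, so β = Σxᵢyᵢ / (Σxᵢ² + σ²/τ²).
Σxᵢyᵢ = 2·7 + 6·9 + 5·9 = 113; Σxᵢ² = 65; σ²/τ² = 1/9.
β̂_MAP = 113 / (65 + 1/9) = 113/(586/9) = 1017/586 ≈ 1.735.

β̂_MAP = 1.735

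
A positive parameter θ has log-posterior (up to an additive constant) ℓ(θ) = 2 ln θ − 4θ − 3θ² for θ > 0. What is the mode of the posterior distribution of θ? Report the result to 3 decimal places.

θ̂_MAP = 0.333

ℓ'(θ) = 2/θ − 4 − 6θ. Setting this to zero and multiplying by θ: 6θ² + 4θ − 2 = 0.
θ = (−4 + √(4² + 4·6·2)) / (2·6) = (−4 + √64) / 12 = (−4 + 8)/12 = 1/3.
ℓ''(θ) = −2/θ² − 6 < 0, confirming a maximum.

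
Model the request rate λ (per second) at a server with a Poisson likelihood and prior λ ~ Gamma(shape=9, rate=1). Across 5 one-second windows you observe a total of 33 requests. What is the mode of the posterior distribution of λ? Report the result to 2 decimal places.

Σxᵢ = 33, n = 5.
Posterior ∝ λ^8e^(−1λ) · λ^33e^(−5λ) = λ^41e^(−6λ), i.e. Gamma(shape=42, rate=6).
The mode of a Gamma(a, b) with a ≥ 1 (shape–rate) is (a−1)/b = 41/6 ≈ 6.83.

λ̂_MAP = 6.83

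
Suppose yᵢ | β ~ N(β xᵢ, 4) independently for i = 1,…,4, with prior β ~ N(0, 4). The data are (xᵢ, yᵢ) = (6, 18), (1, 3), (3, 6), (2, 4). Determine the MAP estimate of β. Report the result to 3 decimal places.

log p(β | y) = −Σ(yᵢ − βxᵢ)²/(2·4) − β²/(2·4) + const.
Setting the derivative to zero: Σxᵢ(yᵢ − βxᵢ)/4 − β/4 = 0, so β = Σxᵢyᵢ / (Σxᵢ² + σ²/τ²).
Σxᵢyᵢ = 6·18 + 1·3 + 3·6 + 2·4 = 137; Σxᵢ² = 50; σ²/τ² = 1.
β̂_MAP = 137 / (50 + 1) = 137/51 ≈ 2.686.

β̂_MAP = 2.686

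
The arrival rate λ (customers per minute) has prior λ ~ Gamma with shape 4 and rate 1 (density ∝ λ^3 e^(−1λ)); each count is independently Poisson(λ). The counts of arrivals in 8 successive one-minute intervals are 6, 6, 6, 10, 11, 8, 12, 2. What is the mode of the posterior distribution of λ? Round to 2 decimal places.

Σxᵢ = 6+6+6+10+11+8+12+2 = 61, with n = 8.
Posterior ∝ λ^3e^(−1λ) · λ^61e^(−8λ) = λ^64e^(−9λ), i.e. Gamma(shape=65, rate=9).
The mode of a Gamma(a, b) with a ≥ 1 (shape–rate) is (a−1)/b = 64/9 ≈ 7.11.

λ̂_MAP = 7.11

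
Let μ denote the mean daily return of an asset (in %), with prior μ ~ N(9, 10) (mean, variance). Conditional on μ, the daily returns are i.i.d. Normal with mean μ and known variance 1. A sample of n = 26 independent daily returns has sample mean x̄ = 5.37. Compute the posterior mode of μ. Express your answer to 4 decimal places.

μ̂_MAP = 5.3839

n = 26, x̄ = 5.37.
For a Normal prior and Normal likelihood with known variance, the posterior is Normal; its mode equals its mean, the precision-weighted average.
Prior precision 1/σ₀² = 1/10 = 0.1; data precision n/σ² = 26/1 = 26.
μ̂ = (0.1·9 + 26·5.37) / (0.1 + 26) = 140.52/26.1 = 2342/435 ≈ 5.3839.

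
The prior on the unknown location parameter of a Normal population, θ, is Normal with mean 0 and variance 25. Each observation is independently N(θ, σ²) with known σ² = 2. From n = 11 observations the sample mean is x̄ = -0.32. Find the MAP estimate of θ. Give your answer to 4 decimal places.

n = 11, x̄ = -0.32.
For a Normal prior and Normal likelihood with known variance, the posterior is Normal; its mode equals its mean, the precision-weighted average.
Prior precision 1/σ₀² = 1/25 = 0.04; data precision n/σ² = 11/2 = 5.5.
θ̂ = (0.04·0 + 5.5·(-0.32)) / (0.04 + 5.5) = (-1.76)/5.54 = -88/277 ≈ -0.3177.

θ̂_MAP = -0.3177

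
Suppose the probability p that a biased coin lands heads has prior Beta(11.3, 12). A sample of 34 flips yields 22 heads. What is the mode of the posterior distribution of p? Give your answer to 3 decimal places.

Prior: Beta(11.3, 12).
Data: 22 successes in 34 trials. The binomial likelihood contributes p^22(1−p)^12, so the posterior is Beta(11.3+22, 12+12) = Beta(33.3, 24).
For Beta(a, b) with a, b > 1 the mode is (a−1)/(a+b−2) = 32.3/55.3 ≈ 0.584.

p̂_MAP = 0.584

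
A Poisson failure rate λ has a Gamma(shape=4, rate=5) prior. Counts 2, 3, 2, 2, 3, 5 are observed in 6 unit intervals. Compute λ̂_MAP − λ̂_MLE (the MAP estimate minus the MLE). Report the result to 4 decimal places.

MAP − MLE = -1.0152

Σxᵢ = 17. Posterior is Gamma(21, 11); MAP = (21−1)/11 = 20/11 ≈ 1.81818.
MLE = x̄ = 17/6 ≈ 2.83333.
Difference = 20/11 − 17/6 = -67/66 ≈ -1.0152.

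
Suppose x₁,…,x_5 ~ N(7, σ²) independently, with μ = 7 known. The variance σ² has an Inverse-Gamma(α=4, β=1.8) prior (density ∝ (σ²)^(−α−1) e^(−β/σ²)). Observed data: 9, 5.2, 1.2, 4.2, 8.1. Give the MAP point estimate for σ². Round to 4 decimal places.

Sum of squared deviations about the known mean: SS = (9−7)² + (5.2−7)² + (1.2−7)² + (4.2−7)² + (8.1−7)² = 49.93.
The Normal likelihood contributes (σ²)^(−n/2) exp(−SS/(2σ²)), so the posterior is Inverse-Gamma(α + n/2, β + SS/2) = Inverse-Gamma(6.5, 26.765).
The mode of Inverse-Gamma(a, b) is b/(a+1) = 26.765/7.5 ≈ 3.5687.

σ̂²_MAP = 3.5687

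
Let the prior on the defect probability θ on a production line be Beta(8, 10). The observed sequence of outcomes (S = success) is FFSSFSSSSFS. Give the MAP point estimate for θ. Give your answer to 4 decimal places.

θ̂_MAP = 0.5185

Prior: Beta(8, 10).
Data: 7 successes in 11 trials (from the sequence). The binomial likelihood contributes θ^7(1−θ)^4, so the posterior is Beta(8+7, 10+4) = Beta(15, 14).
For Beta(a, b) with a, b > 1 the mode is (a−1)/(a+b−2) = 14/27 ≈ 0.5185.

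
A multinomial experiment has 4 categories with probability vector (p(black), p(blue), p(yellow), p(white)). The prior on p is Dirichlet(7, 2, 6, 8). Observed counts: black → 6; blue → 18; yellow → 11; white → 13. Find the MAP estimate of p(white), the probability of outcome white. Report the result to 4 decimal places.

MAP estimate of p(white) = 0.2985

The posterior is Dirichlet(αᵢ + nᵢ) = Dirichlet(13, 20, 17, 21).
For a Dirichlet(a₁,…,a_K) with all aᵢ > 1, the mode has j-th component (aⱼ − 1)/(Σaᵢ − K).
Here Σaᵢ = 71 and K = 4, so p(white) = (21 − 1)/(71 − 4) = 20/67 ≈ 0.2985.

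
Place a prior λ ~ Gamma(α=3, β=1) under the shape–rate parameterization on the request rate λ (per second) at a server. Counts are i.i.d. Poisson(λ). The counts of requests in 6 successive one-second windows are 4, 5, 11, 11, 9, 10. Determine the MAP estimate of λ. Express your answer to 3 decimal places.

Σxᵢ = 4+5+11+11+9+10 = 50, with n = 6.
Posterior ∝ λ^2e^(−1λ) · λ^50e^(−6λ) = λ^52e^(−7λ), i.e. Gamma(shape=53, rate=7).
The mode of a Gamma(a, b) with a ≥ 1 (shape–rate) is (a−1)/b = 52/7 ≈ 7.429.

λ̂_MAP = 7.429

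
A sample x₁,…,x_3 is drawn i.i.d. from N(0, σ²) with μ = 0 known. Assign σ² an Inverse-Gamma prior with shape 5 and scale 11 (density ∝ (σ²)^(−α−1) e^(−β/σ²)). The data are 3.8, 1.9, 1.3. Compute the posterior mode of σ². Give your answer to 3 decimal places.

σ̂²_MAP = 2.783

Sum of squared deviations about the known mean: SS = (3.8−0)² + (1.9−0)² + (1.3−0)² = 19.74.
The Normal likelihood contributes (σ²)^(−n/2) exp(−SS/(2σ²)), so the posterior is Inverse-Gamma(α + n/2, β + SS/2) = Inverse-Gamma(6.5, 20.87).
The mode of Inverse-Gamma(a, b) is b/(a+1) = 20.87/7.5 ≈ 2.783.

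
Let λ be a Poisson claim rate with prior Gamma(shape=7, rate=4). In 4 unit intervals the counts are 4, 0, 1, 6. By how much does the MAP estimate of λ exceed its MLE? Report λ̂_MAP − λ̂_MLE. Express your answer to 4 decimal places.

Σxᵢ = 11. Posterior is Gamma(18, 8); MAP = (18−1)/8 = 17/8 ≈ 2.12500.
MLE = x̄ = 11/4 ≈ 2.75000.
Difference = 17/8 − 11/4 = -5/8 ≈ -0.6250.

MAP − MLE = -0.6250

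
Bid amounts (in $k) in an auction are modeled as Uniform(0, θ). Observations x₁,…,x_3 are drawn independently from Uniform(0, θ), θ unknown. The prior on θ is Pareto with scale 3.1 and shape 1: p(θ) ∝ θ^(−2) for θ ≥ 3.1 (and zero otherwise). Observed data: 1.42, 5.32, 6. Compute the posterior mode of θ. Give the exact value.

The Uniform(0, θ) likelihood is θ^(−n) for θ ≥ max(xᵢ), zero otherwise. Here max(xᵢ) = 6.
Posterior ∝ θ^(−2) · θ^(−3) = θ^(−5) on θ ≥ max(3.1, 6) = 6.
This density is strictly decreasing in θ, so the posterior mode lies at the lower boundary of the support.

θ̂_MAP = 6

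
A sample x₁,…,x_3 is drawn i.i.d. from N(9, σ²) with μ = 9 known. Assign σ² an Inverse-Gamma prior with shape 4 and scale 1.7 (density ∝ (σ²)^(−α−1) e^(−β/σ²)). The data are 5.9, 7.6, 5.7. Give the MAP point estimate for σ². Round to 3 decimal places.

Sum of squared deviations about the known mean: SS = (5.9−9)² + (7.6−9)² + (5.7−9)² = 22.46.
The Normal likelihood contributes (σ²)^(−n/2) exp(−SS/(2σ²)), so the posterior is Inverse-Gamma(α + n/2, β + SS/2) = Inverse-Gamma(5.5, 12.93).
The mode of Inverse-Gamma(a, b) is b/(a+1) = 12.93/6.5 ≈ 1.989.

σ̂²_MAP = 1.989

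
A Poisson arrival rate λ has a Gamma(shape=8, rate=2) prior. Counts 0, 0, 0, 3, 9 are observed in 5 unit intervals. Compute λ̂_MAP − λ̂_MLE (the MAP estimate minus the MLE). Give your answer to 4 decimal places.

MAP − MLE = 0.3143

Σxᵢ = 12. Posterior is Gamma(20, 7); MAP = (20−1)/7 = 19/7 ≈ 2.71429.
MLE = x̄ = 12/5 ≈ 2.40000.
Difference = 19/7 − 12/5 = 11/35 ≈ 0.3143.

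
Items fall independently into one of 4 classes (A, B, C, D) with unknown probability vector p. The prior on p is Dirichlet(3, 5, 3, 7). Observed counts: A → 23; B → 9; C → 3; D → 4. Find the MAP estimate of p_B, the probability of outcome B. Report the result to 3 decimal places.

The posterior is Dirichlet(αᵢ + nᵢ) = Dirichlet(26, 14, 6, 11).
For a Dirichlet(a₁,…,a_K) with all aᵢ > 1, the mode has j-th component (aⱼ − 1)/(Σaᵢ − K).
Here Σaᵢ = 57 and K = 4, so p_B = (14 − 1)/(57 − 4) = 13/53 ≈ 0.245.

MAP estimate of p_B = 0.245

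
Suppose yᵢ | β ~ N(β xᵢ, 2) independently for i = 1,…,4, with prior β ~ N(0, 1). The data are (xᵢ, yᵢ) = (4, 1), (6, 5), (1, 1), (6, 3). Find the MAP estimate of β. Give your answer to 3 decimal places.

log p(β | y) = −Σ(yᵢ − βxᵢ)²/(2·2) − β²/(2·1) + const.
Setting the derivative to zero: Σxᵢ(yᵢ − βxᵢ)/2 − β/1 = 0, so β = Σxᵢyᵢ / (Σxᵢ² + σ²/τ²).
Σxᵢyᵢ = 4·1 + 6·5 + 1·1 + 6·3 = 53; Σxᵢ² = 89; σ²/τ² = 2.
β̂_MAP = 53 / (89 + 2) = 53/91 ≈ 0.582.

β̂_MAP = 0.582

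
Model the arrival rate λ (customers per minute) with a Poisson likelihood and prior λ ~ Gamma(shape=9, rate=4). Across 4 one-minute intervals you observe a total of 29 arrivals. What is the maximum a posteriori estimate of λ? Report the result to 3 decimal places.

λ̂_MAP = 4.625

Σxᵢ = 29, n = 4.
Posterior ∝ λ^8e^(−4λ) · λ^29e^(−4λ) = λ^37e^(−8λ), i.e. Gamma(shape=38, rate=8).
The mode of a Gamma(a, b) with a ≥ 1 (shape–rate) is (a−1)/b = 37/8 ≈ 4.625.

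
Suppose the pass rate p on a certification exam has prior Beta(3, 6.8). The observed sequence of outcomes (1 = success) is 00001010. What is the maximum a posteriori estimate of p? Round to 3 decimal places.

Prior: Beta(3, 6.8).
Data: 2 successes in 8 trials (from the sequence). The binomial likelihood contributes p^2(1−p)^6, so the posterior is Beta(3+2, 6.8+6) = Beta(5, 12.8).
For Beta(a, b) with a, b > 1 the mode is (a−1)/(a+b−2) = 4/15.8 ≈ 0.253.

p̂_MAP = 0.253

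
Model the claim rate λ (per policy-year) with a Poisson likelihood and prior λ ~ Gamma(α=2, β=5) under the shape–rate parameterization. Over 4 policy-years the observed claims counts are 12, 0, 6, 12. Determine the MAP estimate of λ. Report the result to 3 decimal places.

Σxᵢ = 12+0+6+12 = 30, with n = 4.
Posterior ∝ λe^(−5λ) · λ^30e^(−4λ) = λ^31e^(−9λ), i.e. Gamma(shape=32, rate=9).
The mode of a Gamma(a, b) with a ≥ 1 (shape–rate) is (a−1)/b = 31/9 ≈ 3.444.

λ̂_MAP = 3.444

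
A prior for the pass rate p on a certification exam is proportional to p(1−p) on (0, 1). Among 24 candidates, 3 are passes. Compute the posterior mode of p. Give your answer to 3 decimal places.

p̂_MAP = 0.154

The prior density ∝ p(1−p)^1 is the kernel of Beta(2, 2).
Data: 3 successes in 24 trials. The binomial likelihood contributes p^3(1−p)^21, so the posterior is Beta(2+3, 2+21) = Beta(5, 23).
For Beta(a, b) with a, b > 1 the mode is (a−1)/(a+b−2) = 4/26 ≈ 0.154.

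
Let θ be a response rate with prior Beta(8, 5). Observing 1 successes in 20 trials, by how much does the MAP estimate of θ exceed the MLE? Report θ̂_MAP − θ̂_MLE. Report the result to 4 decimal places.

MAP − MLE = 0.2081

Posterior is Beta(9, 24); MAP = (9−1)/(33−2) = 8/31 ≈ 0.25806.
MLE ignores the prior: θ̂_MLE = k/n = 1/20 ≈ 0.05000.
Difference = 8/31 − 1/20 = 129/620 ≈ 0.2081.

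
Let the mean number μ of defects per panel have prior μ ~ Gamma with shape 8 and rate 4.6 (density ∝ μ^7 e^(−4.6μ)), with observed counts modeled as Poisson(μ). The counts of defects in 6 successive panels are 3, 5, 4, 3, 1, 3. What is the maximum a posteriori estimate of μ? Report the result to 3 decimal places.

μ̂_MAP = 2.453

Σxᵢ = 3+5+4+3+1+3 = 19, with n = 6.
Posterior ∝ μ^7e^(−4.6μ) · μ^19e^(−6μ) = μ^26e^(−10.6μ), i.e. Gamma(shape=27, rate=10.6).
The mode of a Gamma(a, b) with a ≥ 1 (shape–rate) is (a−1)/b = 26/10.6 ≈ 2.453.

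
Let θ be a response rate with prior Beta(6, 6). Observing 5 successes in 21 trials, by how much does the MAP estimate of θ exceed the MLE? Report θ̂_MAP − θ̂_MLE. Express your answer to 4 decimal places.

MAP − MLE = 0.0845

Posterior is Beta(11, 22); MAP = (11−1)/(33−2) = 10/31 ≈ 0.32258.
MLE ignores the prior: θ̂_MLE = k/n = 5/21 ≈ 0.23810.
Difference = 10/31 − 5/21 = 55/651 ≈ 0.0845.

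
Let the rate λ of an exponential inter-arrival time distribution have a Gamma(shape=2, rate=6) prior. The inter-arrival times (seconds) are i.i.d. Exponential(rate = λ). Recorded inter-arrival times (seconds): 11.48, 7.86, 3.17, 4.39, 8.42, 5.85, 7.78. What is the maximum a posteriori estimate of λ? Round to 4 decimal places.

λ̂_MAP = 0.1456

The Exponential(rate=λ) likelihood is ∝ λ^n e^(−λΣtᵢ). Here n = 7 and Σtᵢ = 11.48 + 7.86 + 3.17 + 4.39 + 8.42 + 5.85 + 7.78 = 48.95.
Posterior ∝ λe^(−6λ) · λ^7e^(−48.95λ) = λ^8e^(−54.95λ), i.e. Gamma(9, 54.95).
Mode = (a−1)/b = 8/54.95 ≈ 0.1456.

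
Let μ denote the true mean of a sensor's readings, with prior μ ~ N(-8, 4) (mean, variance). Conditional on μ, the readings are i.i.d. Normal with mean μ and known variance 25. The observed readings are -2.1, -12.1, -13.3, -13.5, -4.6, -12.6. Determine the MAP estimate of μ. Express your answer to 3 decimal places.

μ̂_MAP = -8.833

n = 6; x̄ = ((-2.1) + (-12.1) + (-13.3) + (-13.5) + (-4.6) + (-12.6))/6 = -58.2/6 = -9.7.
For a Normal prior and Normal likelihood with known variance, the posterior is Normal; its mode equals its mean, the precision-weighted average.
Prior precision 1/σ₀² = 1/4 = 0.25; data precision n/σ² = 6/25 = 0.24.
μ̂ = (0.25·(-8) + 0.24·(-9.7)) / (0.25 + 0.24) = (-4.328)/0.49 = -2164/245 ≈ -8.833.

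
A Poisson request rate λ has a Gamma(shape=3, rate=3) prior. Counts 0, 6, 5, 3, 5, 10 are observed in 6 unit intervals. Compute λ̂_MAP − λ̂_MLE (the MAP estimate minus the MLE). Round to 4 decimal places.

Σxᵢ = 29. Posterior is Gamma(32, 9); MAP = (32−1)/9 = 31/9 ≈ 3.44444.
MLE = x̄ = 29/6 ≈ 4.83333.
Difference = 31/9 − 29/6 = -25/18 ≈ -1.3889.

MAP − MLE = -1.3889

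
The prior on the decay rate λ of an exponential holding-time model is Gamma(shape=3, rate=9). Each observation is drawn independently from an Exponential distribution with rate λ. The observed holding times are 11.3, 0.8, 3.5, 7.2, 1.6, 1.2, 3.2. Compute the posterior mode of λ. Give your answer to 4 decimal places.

The Exponential(rate=λ) likelihood is ∝ λ^n e^(−λΣtᵢ). Here n = 7 and Σtᵢ = 11.3 + 0.8 + 3.5 + 7.2 + 1.6 + 1.2 + 3.2 = 28.8.
Posterior ∝ λ^2e^(−9λ) · λ^7e^(−28.8λ) = λ^9e^(−37.8λ), i.e. Gamma(10, 37.8).
Mode = (a−1)/b = 9/37.8 ≈ 0.2381.

λ̂_MAP = 0.2381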